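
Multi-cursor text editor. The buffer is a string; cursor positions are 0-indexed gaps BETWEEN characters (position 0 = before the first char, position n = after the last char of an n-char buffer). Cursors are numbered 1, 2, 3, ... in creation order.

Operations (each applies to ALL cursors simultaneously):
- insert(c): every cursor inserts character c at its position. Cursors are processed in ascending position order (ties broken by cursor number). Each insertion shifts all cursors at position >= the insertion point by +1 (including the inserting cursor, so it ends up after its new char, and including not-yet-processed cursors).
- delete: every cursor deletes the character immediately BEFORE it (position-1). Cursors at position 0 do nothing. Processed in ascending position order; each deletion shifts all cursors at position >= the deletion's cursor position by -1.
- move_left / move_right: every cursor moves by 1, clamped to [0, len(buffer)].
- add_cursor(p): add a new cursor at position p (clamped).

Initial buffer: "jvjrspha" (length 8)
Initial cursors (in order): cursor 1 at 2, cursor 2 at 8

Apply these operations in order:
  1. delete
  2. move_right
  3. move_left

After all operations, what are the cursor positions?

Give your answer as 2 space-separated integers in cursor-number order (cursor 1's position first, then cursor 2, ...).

Answer: 1 5

Derivation:
After op 1 (delete): buffer="jjrsph" (len 6), cursors c1@1 c2@6, authorship ......
After op 2 (move_right): buffer="jjrsph" (len 6), cursors c1@2 c2@6, authorship ......
After op 3 (move_left): buffer="jjrsph" (len 6), cursors c1@1 c2@5, authorship ......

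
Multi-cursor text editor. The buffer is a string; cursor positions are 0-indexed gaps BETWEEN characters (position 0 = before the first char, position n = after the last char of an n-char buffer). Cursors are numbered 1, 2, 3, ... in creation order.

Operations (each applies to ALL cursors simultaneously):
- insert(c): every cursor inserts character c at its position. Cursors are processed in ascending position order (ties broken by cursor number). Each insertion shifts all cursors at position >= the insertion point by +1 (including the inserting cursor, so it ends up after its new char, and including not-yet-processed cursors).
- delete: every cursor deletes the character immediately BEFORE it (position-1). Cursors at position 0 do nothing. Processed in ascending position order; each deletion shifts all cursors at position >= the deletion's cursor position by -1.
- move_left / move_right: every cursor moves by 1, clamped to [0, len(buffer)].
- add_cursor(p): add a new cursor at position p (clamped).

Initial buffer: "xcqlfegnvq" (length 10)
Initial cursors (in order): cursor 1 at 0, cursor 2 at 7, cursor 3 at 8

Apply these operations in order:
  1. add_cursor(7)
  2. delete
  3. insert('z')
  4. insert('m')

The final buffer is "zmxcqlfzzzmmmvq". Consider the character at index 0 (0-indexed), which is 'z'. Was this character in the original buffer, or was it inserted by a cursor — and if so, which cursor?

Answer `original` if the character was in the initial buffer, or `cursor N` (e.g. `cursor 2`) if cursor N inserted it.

Answer: cursor 1

Derivation:
After op 1 (add_cursor(7)): buffer="xcqlfegnvq" (len 10), cursors c1@0 c2@7 c4@7 c3@8, authorship ..........
After op 2 (delete): buffer="xcqlfvq" (len 7), cursors c1@0 c2@5 c3@5 c4@5, authorship .......
After op 3 (insert('z')): buffer="zxcqlfzzzvq" (len 11), cursors c1@1 c2@9 c3@9 c4@9, authorship 1.....234..
After op 4 (insert('m')): buffer="zmxcqlfzzzmmmvq" (len 15), cursors c1@2 c2@13 c3@13 c4@13, authorship 11.....234234..
Authorship (.=original, N=cursor N): 1 1 . . . . . 2 3 4 2 3 4 . .
Index 0: author = 1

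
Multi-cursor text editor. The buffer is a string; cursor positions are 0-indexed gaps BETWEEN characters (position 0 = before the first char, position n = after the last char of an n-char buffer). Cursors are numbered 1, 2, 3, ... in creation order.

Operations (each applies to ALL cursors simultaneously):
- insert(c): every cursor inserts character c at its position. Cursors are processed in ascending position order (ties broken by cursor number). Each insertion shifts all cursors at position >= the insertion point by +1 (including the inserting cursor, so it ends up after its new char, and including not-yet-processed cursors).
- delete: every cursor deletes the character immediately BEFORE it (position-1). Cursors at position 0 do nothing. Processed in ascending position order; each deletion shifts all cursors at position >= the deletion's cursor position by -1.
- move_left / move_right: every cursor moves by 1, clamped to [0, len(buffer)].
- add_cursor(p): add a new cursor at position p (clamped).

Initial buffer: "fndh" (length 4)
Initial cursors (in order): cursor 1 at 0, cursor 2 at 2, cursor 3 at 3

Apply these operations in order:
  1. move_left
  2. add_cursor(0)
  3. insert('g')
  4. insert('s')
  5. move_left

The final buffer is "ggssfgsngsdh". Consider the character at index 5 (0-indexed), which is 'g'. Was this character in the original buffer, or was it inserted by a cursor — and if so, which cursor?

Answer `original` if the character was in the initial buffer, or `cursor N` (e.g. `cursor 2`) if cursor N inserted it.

After op 1 (move_left): buffer="fndh" (len 4), cursors c1@0 c2@1 c3@2, authorship ....
After op 2 (add_cursor(0)): buffer="fndh" (len 4), cursors c1@0 c4@0 c2@1 c3@2, authorship ....
After op 3 (insert('g')): buffer="ggfgngdh" (len 8), cursors c1@2 c4@2 c2@4 c3@6, authorship 14.2.3..
After op 4 (insert('s')): buffer="ggssfgsngsdh" (len 12), cursors c1@4 c4@4 c2@7 c3@10, authorship 1414.22.33..
After op 5 (move_left): buffer="ggssfgsngsdh" (len 12), cursors c1@3 c4@3 c2@6 c3@9, authorship 1414.22.33..
Authorship (.=original, N=cursor N): 1 4 1 4 . 2 2 . 3 3 . .
Index 5: author = 2

Answer: cursor 2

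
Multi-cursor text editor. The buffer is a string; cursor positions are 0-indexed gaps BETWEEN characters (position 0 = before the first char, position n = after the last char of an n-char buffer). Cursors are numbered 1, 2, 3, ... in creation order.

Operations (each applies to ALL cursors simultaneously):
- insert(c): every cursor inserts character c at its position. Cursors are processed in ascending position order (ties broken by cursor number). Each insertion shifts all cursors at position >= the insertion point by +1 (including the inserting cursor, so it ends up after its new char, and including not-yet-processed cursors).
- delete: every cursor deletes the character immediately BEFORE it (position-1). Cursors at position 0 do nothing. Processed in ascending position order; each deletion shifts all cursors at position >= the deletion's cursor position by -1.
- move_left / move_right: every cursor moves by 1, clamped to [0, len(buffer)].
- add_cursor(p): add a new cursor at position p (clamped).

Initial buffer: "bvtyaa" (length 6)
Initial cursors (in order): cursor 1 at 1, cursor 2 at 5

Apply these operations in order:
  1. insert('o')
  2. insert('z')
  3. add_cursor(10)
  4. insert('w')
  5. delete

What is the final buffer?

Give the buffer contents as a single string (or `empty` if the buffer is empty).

After op 1 (insert('o')): buffer="bovtyaoa" (len 8), cursors c1@2 c2@7, authorship .1....2.
After op 2 (insert('z')): buffer="bozvtyaoza" (len 10), cursors c1@3 c2@9, authorship .11....22.
After op 3 (add_cursor(10)): buffer="bozvtyaoza" (len 10), cursors c1@3 c2@9 c3@10, authorship .11....22.
After op 4 (insert('w')): buffer="bozwvtyaozwaw" (len 13), cursors c1@4 c2@11 c3@13, authorship .111....222.3
After op 5 (delete): buffer="bozvtyaoza" (len 10), cursors c1@3 c2@9 c3@10, authorship .11....22.

Answer: bozvtyaoza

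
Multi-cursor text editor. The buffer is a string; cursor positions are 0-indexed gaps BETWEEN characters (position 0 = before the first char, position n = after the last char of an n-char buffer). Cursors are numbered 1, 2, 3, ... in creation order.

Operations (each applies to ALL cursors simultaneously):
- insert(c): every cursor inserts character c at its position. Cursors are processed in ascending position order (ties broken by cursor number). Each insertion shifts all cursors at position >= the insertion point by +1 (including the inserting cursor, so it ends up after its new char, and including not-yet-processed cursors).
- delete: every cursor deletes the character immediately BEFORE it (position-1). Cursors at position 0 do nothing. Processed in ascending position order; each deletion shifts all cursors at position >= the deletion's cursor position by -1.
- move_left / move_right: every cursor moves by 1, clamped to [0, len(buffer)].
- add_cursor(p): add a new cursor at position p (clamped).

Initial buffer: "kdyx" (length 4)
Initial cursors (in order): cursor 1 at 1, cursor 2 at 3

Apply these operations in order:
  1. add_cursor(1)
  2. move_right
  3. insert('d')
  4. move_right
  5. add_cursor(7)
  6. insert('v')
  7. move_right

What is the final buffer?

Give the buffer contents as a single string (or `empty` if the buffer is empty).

After op 1 (add_cursor(1)): buffer="kdyx" (len 4), cursors c1@1 c3@1 c2@3, authorship ....
After op 2 (move_right): buffer="kdyx" (len 4), cursors c1@2 c3@2 c2@4, authorship ....
After op 3 (insert('d')): buffer="kdddyxd" (len 7), cursors c1@4 c3@4 c2@7, authorship ..13..2
After op 4 (move_right): buffer="kdddyxd" (len 7), cursors c1@5 c3@5 c2@7, authorship ..13..2
After op 5 (add_cursor(7)): buffer="kdddyxd" (len 7), cursors c1@5 c3@5 c2@7 c4@7, authorship ..13..2
After op 6 (insert('v')): buffer="kdddyvvxdvv" (len 11), cursors c1@7 c3@7 c2@11 c4@11, authorship ..13.13.224
After op 7 (move_right): buffer="kdddyvvxdvv" (len 11), cursors c1@8 c3@8 c2@11 c4@11, authorship ..13.13.224

Answer: kdddyvvxdvv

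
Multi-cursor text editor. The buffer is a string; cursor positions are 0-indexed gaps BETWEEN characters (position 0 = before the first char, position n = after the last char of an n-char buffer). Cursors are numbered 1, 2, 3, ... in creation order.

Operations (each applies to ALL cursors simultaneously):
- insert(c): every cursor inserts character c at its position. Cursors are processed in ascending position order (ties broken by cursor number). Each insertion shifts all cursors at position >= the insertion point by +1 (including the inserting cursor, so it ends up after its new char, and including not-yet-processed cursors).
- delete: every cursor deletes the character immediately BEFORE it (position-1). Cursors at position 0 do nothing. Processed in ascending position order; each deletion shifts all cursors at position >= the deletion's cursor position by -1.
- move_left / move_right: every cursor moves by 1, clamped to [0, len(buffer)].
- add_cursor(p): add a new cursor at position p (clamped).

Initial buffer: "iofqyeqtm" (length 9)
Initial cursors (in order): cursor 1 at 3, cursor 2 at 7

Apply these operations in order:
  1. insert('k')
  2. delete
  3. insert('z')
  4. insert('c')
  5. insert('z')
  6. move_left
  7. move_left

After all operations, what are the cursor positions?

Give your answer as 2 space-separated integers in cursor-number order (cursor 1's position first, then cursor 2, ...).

Answer: 4 11

Derivation:
After op 1 (insert('k')): buffer="iofkqyeqktm" (len 11), cursors c1@4 c2@9, authorship ...1....2..
After op 2 (delete): buffer="iofqyeqtm" (len 9), cursors c1@3 c2@7, authorship .........
After op 3 (insert('z')): buffer="iofzqyeqztm" (len 11), cursors c1@4 c2@9, authorship ...1....2..
After op 4 (insert('c')): buffer="iofzcqyeqzctm" (len 13), cursors c1@5 c2@11, authorship ...11....22..
After op 5 (insert('z')): buffer="iofzczqyeqzcztm" (len 15), cursors c1@6 c2@13, authorship ...111....222..
After op 6 (move_left): buffer="iofzczqyeqzcztm" (len 15), cursors c1@5 c2@12, authorship ...111....222..
After op 7 (move_left): buffer="iofzczqyeqzcztm" (len 15), cursors c1@4 c2@11, authorship ...111....222..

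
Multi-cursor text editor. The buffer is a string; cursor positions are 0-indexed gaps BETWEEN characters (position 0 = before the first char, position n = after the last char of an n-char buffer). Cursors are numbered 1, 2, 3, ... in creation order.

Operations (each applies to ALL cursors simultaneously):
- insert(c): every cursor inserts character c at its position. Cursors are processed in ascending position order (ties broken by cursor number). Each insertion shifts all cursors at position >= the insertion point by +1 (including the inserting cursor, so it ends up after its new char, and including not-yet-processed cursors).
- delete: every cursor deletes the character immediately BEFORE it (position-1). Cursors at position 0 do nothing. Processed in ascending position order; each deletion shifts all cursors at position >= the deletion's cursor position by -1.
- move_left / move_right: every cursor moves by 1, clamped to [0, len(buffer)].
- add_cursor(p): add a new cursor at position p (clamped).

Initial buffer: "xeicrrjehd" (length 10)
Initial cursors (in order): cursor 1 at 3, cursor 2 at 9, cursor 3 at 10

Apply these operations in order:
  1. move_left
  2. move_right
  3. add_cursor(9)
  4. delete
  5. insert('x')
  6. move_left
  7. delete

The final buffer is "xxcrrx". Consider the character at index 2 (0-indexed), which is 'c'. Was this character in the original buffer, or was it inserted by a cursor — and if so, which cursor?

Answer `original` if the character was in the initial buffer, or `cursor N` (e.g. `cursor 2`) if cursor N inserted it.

After op 1 (move_left): buffer="xeicrrjehd" (len 10), cursors c1@2 c2@8 c3@9, authorship ..........
After op 2 (move_right): buffer="xeicrrjehd" (len 10), cursors c1@3 c2@9 c3@10, authorship ..........
After op 3 (add_cursor(9)): buffer="xeicrrjehd" (len 10), cursors c1@3 c2@9 c4@9 c3@10, authorship ..........
After op 4 (delete): buffer="xecrrj" (len 6), cursors c1@2 c2@6 c3@6 c4@6, authorship ......
After op 5 (insert('x')): buffer="xexcrrjxxx" (len 10), cursors c1@3 c2@10 c3@10 c4@10, authorship ..1....234
After op 6 (move_left): buffer="xexcrrjxxx" (len 10), cursors c1@2 c2@9 c3@9 c4@9, authorship ..1....234
After op 7 (delete): buffer="xxcrrx" (len 6), cursors c1@1 c2@5 c3@5 c4@5, authorship .1...4
Authorship (.=original, N=cursor N): . 1 . . . 4
Index 2: author = original

Answer: original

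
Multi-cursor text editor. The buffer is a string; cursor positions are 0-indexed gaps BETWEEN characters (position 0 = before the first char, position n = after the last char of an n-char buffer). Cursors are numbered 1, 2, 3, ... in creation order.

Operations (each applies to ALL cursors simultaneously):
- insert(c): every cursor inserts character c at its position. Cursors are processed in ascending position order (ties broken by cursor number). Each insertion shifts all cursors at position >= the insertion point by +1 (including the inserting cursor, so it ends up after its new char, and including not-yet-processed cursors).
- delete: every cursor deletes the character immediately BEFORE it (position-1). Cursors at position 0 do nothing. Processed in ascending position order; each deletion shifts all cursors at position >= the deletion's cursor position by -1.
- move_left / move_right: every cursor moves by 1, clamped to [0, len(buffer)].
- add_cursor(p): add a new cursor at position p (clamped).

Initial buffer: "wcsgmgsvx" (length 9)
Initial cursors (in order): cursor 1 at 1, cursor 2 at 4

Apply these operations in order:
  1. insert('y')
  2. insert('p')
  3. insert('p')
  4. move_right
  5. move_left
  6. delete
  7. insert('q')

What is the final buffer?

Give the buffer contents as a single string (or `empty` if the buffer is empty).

Answer: wypqcsgypqmgsvx

Derivation:
After op 1 (insert('y')): buffer="wycsgymgsvx" (len 11), cursors c1@2 c2@6, authorship .1...2.....
After op 2 (insert('p')): buffer="wypcsgypmgsvx" (len 13), cursors c1@3 c2@8, authorship .11...22.....
After op 3 (insert('p')): buffer="wyppcsgyppmgsvx" (len 15), cursors c1@4 c2@10, authorship .111...222.....
After op 4 (move_right): buffer="wyppcsgyppmgsvx" (len 15), cursors c1@5 c2@11, authorship .111...222.....
After op 5 (move_left): buffer="wyppcsgyppmgsvx" (len 15), cursors c1@4 c2@10, authorship .111...222.....
After op 6 (delete): buffer="wypcsgypmgsvx" (len 13), cursors c1@3 c2@8, authorship .11...22.....
After op 7 (insert('q')): buffer="wypqcsgypqmgsvx" (len 15), cursors c1@4 c2@10, authorship .111...222.....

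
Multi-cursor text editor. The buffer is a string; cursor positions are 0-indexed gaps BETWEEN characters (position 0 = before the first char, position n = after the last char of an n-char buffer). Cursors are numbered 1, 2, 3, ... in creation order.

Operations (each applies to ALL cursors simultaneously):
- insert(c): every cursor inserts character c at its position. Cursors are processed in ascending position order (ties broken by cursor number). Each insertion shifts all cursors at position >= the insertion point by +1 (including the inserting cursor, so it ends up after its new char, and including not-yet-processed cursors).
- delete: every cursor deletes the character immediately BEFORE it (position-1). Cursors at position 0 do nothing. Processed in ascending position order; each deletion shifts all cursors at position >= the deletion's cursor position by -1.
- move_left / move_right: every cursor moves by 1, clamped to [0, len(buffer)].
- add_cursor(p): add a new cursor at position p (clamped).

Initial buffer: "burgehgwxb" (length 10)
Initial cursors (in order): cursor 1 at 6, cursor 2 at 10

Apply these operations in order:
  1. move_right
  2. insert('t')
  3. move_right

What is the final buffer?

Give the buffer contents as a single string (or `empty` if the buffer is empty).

Answer: burgehgtwxbt

Derivation:
After op 1 (move_right): buffer="burgehgwxb" (len 10), cursors c1@7 c2@10, authorship ..........
After op 2 (insert('t')): buffer="burgehgtwxbt" (len 12), cursors c1@8 c2@12, authorship .......1...2
After op 3 (move_right): buffer="burgehgtwxbt" (len 12), cursors c1@9 c2@12, authorship .......1...2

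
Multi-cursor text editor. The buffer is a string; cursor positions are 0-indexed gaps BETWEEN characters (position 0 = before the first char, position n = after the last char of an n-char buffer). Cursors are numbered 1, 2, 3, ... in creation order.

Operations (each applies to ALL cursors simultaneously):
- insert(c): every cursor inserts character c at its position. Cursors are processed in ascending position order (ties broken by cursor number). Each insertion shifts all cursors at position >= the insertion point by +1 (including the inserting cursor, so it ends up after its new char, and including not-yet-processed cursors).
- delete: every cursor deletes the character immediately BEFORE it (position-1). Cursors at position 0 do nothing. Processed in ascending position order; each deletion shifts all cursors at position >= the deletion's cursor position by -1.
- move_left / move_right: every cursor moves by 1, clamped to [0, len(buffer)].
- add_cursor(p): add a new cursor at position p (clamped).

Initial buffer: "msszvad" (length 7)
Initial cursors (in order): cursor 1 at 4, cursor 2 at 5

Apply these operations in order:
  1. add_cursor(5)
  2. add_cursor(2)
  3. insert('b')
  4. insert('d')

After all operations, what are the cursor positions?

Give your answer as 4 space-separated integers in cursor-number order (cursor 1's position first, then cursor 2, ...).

After op 1 (add_cursor(5)): buffer="msszvad" (len 7), cursors c1@4 c2@5 c3@5, authorship .......
After op 2 (add_cursor(2)): buffer="msszvad" (len 7), cursors c4@2 c1@4 c2@5 c3@5, authorship .......
After op 3 (insert('b')): buffer="msbszbvbbad" (len 11), cursors c4@3 c1@6 c2@9 c3@9, authorship ..4..1.23..
After op 4 (insert('d')): buffer="msbdszbdvbbddad" (len 15), cursors c4@4 c1@8 c2@13 c3@13, authorship ..44..11.2323..

Answer: 8 13 13 4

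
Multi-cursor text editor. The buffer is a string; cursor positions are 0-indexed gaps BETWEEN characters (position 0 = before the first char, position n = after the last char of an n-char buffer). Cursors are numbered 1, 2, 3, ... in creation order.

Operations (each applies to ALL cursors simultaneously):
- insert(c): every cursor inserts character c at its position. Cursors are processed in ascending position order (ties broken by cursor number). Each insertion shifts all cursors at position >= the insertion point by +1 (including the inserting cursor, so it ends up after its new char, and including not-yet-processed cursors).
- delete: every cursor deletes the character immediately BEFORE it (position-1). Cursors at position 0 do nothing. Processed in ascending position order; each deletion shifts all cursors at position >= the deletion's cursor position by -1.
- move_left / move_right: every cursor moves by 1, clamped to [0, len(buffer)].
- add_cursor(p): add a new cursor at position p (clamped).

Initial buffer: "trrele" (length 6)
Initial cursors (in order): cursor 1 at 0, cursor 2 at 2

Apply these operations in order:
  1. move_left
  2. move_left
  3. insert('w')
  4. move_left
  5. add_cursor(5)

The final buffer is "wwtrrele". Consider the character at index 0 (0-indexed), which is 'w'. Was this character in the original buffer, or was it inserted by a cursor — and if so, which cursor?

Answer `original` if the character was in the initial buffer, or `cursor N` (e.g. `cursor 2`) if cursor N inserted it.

Answer: cursor 1

Derivation:
After op 1 (move_left): buffer="trrele" (len 6), cursors c1@0 c2@1, authorship ......
After op 2 (move_left): buffer="trrele" (len 6), cursors c1@0 c2@0, authorship ......
After op 3 (insert('w')): buffer="wwtrrele" (len 8), cursors c1@2 c2@2, authorship 12......
After op 4 (move_left): buffer="wwtrrele" (len 8), cursors c1@1 c2@1, authorship 12......
After op 5 (add_cursor(5)): buffer="wwtrrele" (len 8), cursors c1@1 c2@1 c3@5, authorship 12......
Authorship (.=original, N=cursor N): 1 2 . . . . . .
Index 0: author = 1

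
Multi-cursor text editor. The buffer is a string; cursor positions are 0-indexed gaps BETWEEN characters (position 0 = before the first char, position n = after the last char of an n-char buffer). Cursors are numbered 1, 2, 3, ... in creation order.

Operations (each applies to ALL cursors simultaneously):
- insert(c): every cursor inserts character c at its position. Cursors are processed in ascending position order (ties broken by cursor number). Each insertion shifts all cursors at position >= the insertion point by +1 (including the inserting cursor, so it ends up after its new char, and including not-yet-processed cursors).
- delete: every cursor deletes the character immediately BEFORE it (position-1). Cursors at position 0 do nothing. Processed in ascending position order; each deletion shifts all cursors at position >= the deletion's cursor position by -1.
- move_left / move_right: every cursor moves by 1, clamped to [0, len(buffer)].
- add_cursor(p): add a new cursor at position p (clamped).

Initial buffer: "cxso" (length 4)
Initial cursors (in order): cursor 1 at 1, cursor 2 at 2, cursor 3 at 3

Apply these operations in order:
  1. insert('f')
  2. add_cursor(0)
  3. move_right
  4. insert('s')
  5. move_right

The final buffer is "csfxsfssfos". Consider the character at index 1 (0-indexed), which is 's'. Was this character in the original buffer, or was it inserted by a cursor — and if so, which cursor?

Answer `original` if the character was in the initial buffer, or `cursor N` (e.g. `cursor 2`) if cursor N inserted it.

Answer: cursor 4

Derivation:
After op 1 (insert('f')): buffer="cfxfsfo" (len 7), cursors c1@2 c2@4 c3@6, authorship .1.2.3.
After op 2 (add_cursor(0)): buffer="cfxfsfo" (len 7), cursors c4@0 c1@2 c2@4 c3@6, authorship .1.2.3.
After op 3 (move_right): buffer="cfxfsfo" (len 7), cursors c4@1 c1@3 c2@5 c3@7, authorship .1.2.3.
After op 4 (insert('s')): buffer="csfxsfssfos" (len 11), cursors c4@2 c1@5 c2@8 c3@11, authorship .41.12.23.3
After op 5 (move_right): buffer="csfxsfssfos" (len 11), cursors c4@3 c1@6 c2@9 c3@11, authorship .41.12.23.3
Authorship (.=original, N=cursor N): . 4 1 . 1 2 . 2 3 . 3
Index 1: author = 4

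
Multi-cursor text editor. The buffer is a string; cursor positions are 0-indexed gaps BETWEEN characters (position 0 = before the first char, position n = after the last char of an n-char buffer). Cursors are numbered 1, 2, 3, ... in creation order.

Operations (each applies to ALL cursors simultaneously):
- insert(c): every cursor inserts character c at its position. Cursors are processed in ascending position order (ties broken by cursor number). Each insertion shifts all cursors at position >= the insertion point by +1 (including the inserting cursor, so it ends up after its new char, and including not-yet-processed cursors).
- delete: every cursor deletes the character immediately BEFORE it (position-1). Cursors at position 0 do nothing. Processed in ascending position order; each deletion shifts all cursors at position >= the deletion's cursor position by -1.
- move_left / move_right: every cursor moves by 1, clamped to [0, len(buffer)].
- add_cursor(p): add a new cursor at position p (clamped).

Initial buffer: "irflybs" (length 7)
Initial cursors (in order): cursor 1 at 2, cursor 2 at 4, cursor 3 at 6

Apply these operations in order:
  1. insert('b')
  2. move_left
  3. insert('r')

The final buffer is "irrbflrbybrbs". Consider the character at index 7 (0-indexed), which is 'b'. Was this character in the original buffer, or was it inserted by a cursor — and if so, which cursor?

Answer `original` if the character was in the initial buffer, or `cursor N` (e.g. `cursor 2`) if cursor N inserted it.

Answer: cursor 2

Derivation:
After op 1 (insert('b')): buffer="irbflbybbs" (len 10), cursors c1@3 c2@6 c3@9, authorship ..1..2..3.
After op 2 (move_left): buffer="irbflbybbs" (len 10), cursors c1@2 c2@5 c3@8, authorship ..1..2..3.
After op 3 (insert('r')): buffer="irrbflrbybrbs" (len 13), cursors c1@3 c2@7 c3@11, authorship ..11..22..33.
Authorship (.=original, N=cursor N): . . 1 1 . . 2 2 . . 3 3 .
Index 7: author = 2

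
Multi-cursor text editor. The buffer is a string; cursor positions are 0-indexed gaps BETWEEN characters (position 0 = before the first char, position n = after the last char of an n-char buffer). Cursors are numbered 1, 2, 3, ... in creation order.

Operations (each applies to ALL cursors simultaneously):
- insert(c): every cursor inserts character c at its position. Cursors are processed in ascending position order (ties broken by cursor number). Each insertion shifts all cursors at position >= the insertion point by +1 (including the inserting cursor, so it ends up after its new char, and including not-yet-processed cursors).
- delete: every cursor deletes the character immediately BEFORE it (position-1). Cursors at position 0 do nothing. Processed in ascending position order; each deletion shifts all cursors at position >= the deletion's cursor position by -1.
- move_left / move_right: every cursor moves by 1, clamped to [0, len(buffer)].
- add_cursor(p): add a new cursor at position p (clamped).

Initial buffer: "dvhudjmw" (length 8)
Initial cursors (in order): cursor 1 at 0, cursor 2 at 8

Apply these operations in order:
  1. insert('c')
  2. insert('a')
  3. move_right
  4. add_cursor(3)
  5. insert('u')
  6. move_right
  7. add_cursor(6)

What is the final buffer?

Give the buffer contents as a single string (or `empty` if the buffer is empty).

Answer: caduuvhudjmwcau

Derivation:
After op 1 (insert('c')): buffer="cdvhudjmwc" (len 10), cursors c1@1 c2@10, authorship 1........2
After op 2 (insert('a')): buffer="cadvhudjmwca" (len 12), cursors c1@2 c2@12, authorship 11........22
After op 3 (move_right): buffer="cadvhudjmwca" (len 12), cursors c1@3 c2@12, authorship 11........22
After op 4 (add_cursor(3)): buffer="cadvhudjmwca" (len 12), cursors c1@3 c3@3 c2@12, authorship 11........22
After op 5 (insert('u')): buffer="caduuvhudjmwcau" (len 15), cursors c1@5 c3@5 c2@15, authorship 11.13.......222
After op 6 (move_right): buffer="caduuvhudjmwcau" (len 15), cursors c1@6 c3@6 c2@15, authorship 11.13.......222
After op 7 (add_cursor(6)): buffer="caduuvhudjmwcau" (len 15), cursors c1@6 c3@6 c4@6 c2@15, authorship 11.13.......222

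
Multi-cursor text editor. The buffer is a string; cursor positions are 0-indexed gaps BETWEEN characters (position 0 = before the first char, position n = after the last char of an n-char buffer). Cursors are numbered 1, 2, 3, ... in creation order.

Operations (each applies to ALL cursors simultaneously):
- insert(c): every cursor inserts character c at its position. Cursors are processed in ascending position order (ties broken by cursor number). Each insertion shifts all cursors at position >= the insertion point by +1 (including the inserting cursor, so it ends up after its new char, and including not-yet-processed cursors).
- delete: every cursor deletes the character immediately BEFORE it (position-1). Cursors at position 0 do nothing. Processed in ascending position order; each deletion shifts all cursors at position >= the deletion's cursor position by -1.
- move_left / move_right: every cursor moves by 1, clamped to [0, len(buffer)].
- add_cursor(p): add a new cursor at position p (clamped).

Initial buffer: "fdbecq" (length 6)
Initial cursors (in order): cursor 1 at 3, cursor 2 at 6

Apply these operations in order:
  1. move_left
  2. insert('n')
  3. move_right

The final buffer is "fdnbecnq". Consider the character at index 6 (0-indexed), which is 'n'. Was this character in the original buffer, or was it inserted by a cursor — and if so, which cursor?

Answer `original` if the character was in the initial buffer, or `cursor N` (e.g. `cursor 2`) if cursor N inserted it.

Answer: cursor 2

Derivation:
After op 1 (move_left): buffer="fdbecq" (len 6), cursors c1@2 c2@5, authorship ......
After op 2 (insert('n')): buffer="fdnbecnq" (len 8), cursors c1@3 c2@7, authorship ..1...2.
After op 3 (move_right): buffer="fdnbecnq" (len 8), cursors c1@4 c2@8, authorship ..1...2.
Authorship (.=original, N=cursor N): . . 1 . . . 2 .
Index 6: author = 2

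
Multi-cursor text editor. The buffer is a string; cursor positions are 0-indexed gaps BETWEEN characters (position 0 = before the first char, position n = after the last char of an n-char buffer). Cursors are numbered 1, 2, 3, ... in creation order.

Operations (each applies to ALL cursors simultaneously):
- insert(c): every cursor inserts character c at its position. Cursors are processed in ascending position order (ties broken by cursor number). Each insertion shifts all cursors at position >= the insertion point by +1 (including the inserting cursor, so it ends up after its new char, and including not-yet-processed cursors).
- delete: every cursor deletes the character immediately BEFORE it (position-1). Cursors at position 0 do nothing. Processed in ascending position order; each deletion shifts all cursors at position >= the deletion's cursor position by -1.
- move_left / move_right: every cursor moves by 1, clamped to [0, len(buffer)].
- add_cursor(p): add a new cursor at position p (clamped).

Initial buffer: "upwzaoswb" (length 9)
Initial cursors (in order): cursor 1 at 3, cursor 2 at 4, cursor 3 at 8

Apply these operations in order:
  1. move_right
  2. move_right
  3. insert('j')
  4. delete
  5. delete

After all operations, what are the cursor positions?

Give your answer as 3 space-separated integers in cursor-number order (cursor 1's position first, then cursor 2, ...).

After op 1 (move_right): buffer="upwzaoswb" (len 9), cursors c1@4 c2@5 c3@9, authorship .........
After op 2 (move_right): buffer="upwzaoswb" (len 9), cursors c1@5 c2@6 c3@9, authorship .........
After op 3 (insert('j')): buffer="upwzajojswbj" (len 12), cursors c1@6 c2@8 c3@12, authorship .....1.2...3
After op 4 (delete): buffer="upwzaoswb" (len 9), cursors c1@5 c2@6 c3@9, authorship .........
After op 5 (delete): buffer="upwzsw" (len 6), cursors c1@4 c2@4 c3@6, authorship ......

Answer: 4 4 6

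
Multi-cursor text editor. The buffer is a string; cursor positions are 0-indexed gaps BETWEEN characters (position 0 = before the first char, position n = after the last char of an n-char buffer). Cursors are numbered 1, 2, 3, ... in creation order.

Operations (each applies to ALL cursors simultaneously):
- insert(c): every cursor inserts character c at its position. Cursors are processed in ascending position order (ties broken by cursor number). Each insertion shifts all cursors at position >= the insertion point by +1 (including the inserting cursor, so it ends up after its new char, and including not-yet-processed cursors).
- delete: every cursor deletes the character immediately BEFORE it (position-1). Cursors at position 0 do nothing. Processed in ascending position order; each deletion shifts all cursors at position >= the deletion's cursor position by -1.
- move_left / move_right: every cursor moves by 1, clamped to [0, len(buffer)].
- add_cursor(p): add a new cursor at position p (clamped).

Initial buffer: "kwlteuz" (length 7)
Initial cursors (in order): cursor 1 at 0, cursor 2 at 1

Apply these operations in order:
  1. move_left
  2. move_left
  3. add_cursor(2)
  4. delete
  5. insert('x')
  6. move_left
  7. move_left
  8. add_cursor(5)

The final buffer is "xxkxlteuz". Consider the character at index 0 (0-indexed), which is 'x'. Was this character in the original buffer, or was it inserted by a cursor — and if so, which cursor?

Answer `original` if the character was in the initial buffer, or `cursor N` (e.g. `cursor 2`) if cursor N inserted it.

After op 1 (move_left): buffer="kwlteuz" (len 7), cursors c1@0 c2@0, authorship .......
After op 2 (move_left): buffer="kwlteuz" (len 7), cursors c1@0 c2@0, authorship .......
After op 3 (add_cursor(2)): buffer="kwlteuz" (len 7), cursors c1@0 c2@0 c3@2, authorship .......
After op 4 (delete): buffer="klteuz" (len 6), cursors c1@0 c2@0 c3@1, authorship ......
After op 5 (insert('x')): buffer="xxkxlteuz" (len 9), cursors c1@2 c2@2 c3@4, authorship 12.3.....
After op 6 (move_left): buffer="xxkxlteuz" (len 9), cursors c1@1 c2@1 c3@3, authorship 12.3.....
After op 7 (move_left): buffer="xxkxlteuz" (len 9), cursors c1@0 c2@0 c3@2, authorship 12.3.....
After op 8 (add_cursor(5)): buffer="xxkxlteuz" (len 9), cursors c1@0 c2@0 c3@2 c4@5, authorship 12.3.....
Authorship (.=original, N=cursor N): 1 2 . 3 . . . . .
Index 0: author = 1

Answer: cursor 1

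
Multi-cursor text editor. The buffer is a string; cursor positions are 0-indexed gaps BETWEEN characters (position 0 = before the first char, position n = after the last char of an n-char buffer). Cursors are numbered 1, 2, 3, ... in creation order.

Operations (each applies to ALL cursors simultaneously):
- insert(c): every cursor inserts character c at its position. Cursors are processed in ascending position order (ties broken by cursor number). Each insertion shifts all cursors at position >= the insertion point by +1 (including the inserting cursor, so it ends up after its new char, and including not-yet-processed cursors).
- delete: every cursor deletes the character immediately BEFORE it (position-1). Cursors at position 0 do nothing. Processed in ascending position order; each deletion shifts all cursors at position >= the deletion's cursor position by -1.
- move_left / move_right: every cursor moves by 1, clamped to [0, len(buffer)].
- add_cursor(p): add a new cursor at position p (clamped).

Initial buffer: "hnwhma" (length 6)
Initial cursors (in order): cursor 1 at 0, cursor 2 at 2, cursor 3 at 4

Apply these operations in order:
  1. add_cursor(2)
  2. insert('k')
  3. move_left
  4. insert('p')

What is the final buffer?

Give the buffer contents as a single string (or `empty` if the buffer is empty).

After op 1 (add_cursor(2)): buffer="hnwhma" (len 6), cursors c1@0 c2@2 c4@2 c3@4, authorship ......
After op 2 (insert('k')): buffer="khnkkwhkma" (len 10), cursors c1@1 c2@5 c4@5 c3@8, authorship 1..24..3..
After op 3 (move_left): buffer="khnkkwhkma" (len 10), cursors c1@0 c2@4 c4@4 c3@7, authorship 1..24..3..
After op 4 (insert('p')): buffer="pkhnkppkwhpkma" (len 14), cursors c1@1 c2@7 c4@7 c3@11, authorship 11..2244..33..

Answer: pkhnkppkwhpkma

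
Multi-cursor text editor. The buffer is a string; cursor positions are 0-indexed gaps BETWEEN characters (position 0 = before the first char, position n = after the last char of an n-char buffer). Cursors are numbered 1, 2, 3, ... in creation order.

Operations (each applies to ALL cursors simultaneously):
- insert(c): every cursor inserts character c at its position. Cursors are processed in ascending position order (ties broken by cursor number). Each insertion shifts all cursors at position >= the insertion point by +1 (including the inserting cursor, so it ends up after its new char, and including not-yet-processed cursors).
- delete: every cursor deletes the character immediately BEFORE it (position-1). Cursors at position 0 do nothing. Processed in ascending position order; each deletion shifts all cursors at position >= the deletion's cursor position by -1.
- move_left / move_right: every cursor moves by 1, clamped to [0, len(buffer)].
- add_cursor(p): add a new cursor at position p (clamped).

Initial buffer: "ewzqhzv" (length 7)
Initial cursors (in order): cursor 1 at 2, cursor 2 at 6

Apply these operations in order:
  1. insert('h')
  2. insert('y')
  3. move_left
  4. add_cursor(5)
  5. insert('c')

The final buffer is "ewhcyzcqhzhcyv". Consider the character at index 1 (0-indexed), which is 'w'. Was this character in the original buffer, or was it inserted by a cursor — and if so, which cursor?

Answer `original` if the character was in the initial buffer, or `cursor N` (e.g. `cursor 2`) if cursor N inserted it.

After op 1 (insert('h')): buffer="ewhzqhzhv" (len 9), cursors c1@3 c2@8, authorship ..1....2.
After op 2 (insert('y')): buffer="ewhyzqhzhyv" (len 11), cursors c1@4 c2@10, authorship ..11....22.
After op 3 (move_left): buffer="ewhyzqhzhyv" (len 11), cursors c1@3 c2@9, authorship ..11....22.
After op 4 (add_cursor(5)): buffer="ewhyzqhzhyv" (len 11), cursors c1@3 c3@5 c2@9, authorship ..11....22.
After op 5 (insert('c')): buffer="ewhcyzcqhzhcyv" (len 14), cursors c1@4 c3@7 c2@12, authorship ..111.3...222.
Authorship (.=original, N=cursor N): . . 1 1 1 . 3 . . . 2 2 2 .
Index 1: author = original

Answer: original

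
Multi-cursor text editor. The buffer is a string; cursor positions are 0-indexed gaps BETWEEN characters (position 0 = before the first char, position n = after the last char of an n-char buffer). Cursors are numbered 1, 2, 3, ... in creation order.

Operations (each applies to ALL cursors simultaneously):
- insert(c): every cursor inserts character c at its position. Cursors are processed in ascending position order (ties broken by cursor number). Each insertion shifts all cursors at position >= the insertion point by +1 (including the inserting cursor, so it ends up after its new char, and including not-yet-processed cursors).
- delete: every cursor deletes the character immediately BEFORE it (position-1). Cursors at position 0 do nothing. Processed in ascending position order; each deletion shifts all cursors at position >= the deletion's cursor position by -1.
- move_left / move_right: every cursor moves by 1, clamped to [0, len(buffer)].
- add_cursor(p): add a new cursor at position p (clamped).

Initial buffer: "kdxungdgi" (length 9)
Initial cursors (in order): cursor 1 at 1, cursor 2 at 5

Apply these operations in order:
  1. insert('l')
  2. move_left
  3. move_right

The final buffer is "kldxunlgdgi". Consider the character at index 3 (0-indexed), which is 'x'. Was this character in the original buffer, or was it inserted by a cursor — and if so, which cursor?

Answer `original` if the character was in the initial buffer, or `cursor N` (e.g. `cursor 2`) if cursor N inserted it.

After op 1 (insert('l')): buffer="kldxunlgdgi" (len 11), cursors c1@2 c2@7, authorship .1....2....
After op 2 (move_left): buffer="kldxunlgdgi" (len 11), cursors c1@1 c2@6, authorship .1....2....
After op 3 (move_right): buffer="kldxunlgdgi" (len 11), cursors c1@2 c2@7, authorship .1....2....
Authorship (.=original, N=cursor N): . 1 . . . . 2 . . . .
Index 3: author = original

Answer: original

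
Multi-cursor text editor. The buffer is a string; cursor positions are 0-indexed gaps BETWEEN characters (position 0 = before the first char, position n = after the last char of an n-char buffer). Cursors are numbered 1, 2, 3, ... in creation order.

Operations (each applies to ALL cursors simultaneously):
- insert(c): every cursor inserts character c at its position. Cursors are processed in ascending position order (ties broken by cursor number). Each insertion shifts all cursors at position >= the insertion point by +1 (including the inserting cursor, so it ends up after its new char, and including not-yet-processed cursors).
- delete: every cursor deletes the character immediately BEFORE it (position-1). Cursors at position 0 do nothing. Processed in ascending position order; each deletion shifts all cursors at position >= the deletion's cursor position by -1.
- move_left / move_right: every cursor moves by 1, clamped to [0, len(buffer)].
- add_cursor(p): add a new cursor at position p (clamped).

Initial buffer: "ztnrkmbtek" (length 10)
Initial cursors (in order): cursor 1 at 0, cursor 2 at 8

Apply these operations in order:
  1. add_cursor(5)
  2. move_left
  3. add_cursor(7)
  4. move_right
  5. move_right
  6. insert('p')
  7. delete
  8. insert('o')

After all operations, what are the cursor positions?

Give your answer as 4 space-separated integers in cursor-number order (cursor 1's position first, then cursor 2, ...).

After op 1 (add_cursor(5)): buffer="ztnrkmbtek" (len 10), cursors c1@0 c3@5 c2@8, authorship ..........
After op 2 (move_left): buffer="ztnrkmbtek" (len 10), cursors c1@0 c3@4 c2@7, authorship ..........
After op 3 (add_cursor(7)): buffer="ztnrkmbtek" (len 10), cursors c1@0 c3@4 c2@7 c4@7, authorship ..........
After op 4 (move_right): buffer="ztnrkmbtek" (len 10), cursors c1@1 c3@5 c2@8 c4@8, authorship ..........
After op 5 (move_right): buffer="ztnrkmbtek" (len 10), cursors c1@2 c3@6 c2@9 c4@9, authorship ..........
After op 6 (insert('p')): buffer="ztpnrkmpbteppk" (len 14), cursors c1@3 c3@8 c2@13 c4@13, authorship ..1....3...24.
After op 7 (delete): buffer="ztnrkmbtek" (len 10), cursors c1@2 c3@6 c2@9 c4@9, authorship ..........
After op 8 (insert('o')): buffer="ztonrkmobteook" (len 14), cursors c1@3 c3@8 c2@13 c4@13, authorship ..1....3...24.

Answer: 3 13 8 13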